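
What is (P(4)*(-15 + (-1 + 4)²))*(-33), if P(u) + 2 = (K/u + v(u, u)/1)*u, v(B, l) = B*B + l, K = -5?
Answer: 14454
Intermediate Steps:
v(B, l) = l + B² (v(B, l) = B² + l = l + B²)
P(u) = -2 + u*(u + u² - 5/u) (P(u) = -2 + (-5/u + (u + u²)/1)*u = -2 + (-5/u + (u + u²)*1)*u = -2 + (-5/u + (u + u²))*u = -2 + (u + u² - 5/u)*u = -2 + u*(u + u² - 5/u))
(P(4)*(-15 + (-1 + 4)²))*(-33) = ((-7 + 4²*(1 + 4))*(-15 + (-1 + 4)²))*(-33) = ((-7 + 16*5)*(-15 + 3²))*(-33) = ((-7 + 80)*(-15 + 9))*(-33) = (73*(-6))*(-33) = -438*(-33) = 14454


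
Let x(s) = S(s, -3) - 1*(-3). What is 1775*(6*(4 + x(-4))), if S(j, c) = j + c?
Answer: 0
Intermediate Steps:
S(j, c) = c + j
x(s) = s (x(s) = (-3 + s) - 1*(-3) = (-3 + s) + 3 = s)
1775*(6*(4 + x(-4))) = 1775*(6*(4 - 4)) = 1775*(6*0) = 1775*0 = 0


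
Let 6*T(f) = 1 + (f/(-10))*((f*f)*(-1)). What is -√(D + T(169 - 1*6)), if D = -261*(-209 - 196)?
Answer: -√160095855/30 ≈ -421.76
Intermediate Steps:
T(f) = ⅙ + f³/60 (T(f) = (1 + (f/(-10))*((f*f)*(-1)))/6 = (1 + (f*(-⅒))*(f²*(-1)))/6 = (1 + (-f/10)*(-f²))/6 = (1 + f³/10)/6 = ⅙ + f³/60)
D = 105705 (D = -261*(-405) = 105705)
-√(D + T(169 - 1*6)) = -√(105705 + (⅙ + (169 - 1*6)³/60)) = -√(105705 + (⅙ + (169 - 6)³/60)) = -√(105705 + (⅙ + (1/60)*163³)) = -√(105705 + (⅙ + (1/60)*4330747)) = -√(105705 + (⅙ + 4330747/60)) = -√(105705 + 4330757/60) = -√(10673057/60) = -√160095855/30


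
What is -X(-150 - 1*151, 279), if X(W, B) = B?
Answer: -279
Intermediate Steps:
-X(-150 - 1*151, 279) = -1*279 = -279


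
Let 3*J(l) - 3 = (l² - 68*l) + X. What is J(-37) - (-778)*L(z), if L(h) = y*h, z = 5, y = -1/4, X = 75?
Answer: 697/2 ≈ 348.50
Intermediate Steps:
J(l) = 26 - 68*l/3 + l²/3 (J(l) = 1 + ((l² - 68*l) + 75)/3 = 1 + (75 + l² - 68*l)/3 = 1 + (25 - 68*l/3 + l²/3) = 26 - 68*l/3 + l²/3)
y = -¼ (y = -1*¼ = -¼ ≈ -0.25000)
L(h) = -h/4
J(-37) - (-778)*L(z) = (26 - 68/3*(-37) + (⅓)*(-37)²) - (-778)*(-¼*5) = (26 + 2516/3 + (⅓)*1369) - (-778)*(-5)/4 = (26 + 2516/3 + 1369/3) - 1*1945/2 = 1321 - 1945/2 = 697/2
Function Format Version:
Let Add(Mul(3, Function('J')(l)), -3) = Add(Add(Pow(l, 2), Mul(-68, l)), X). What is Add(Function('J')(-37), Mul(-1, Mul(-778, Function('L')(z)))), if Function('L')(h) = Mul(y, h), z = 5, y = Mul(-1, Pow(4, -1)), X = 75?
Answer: Rational(697, 2) ≈ 348.50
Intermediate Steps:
Function('J')(l) = Add(26, Mul(Rational(-68, 3), l), Mul(Rational(1, 3), Pow(l, 2))) (Function('J')(l) = Add(1, Mul(Rational(1, 3), Add(Add(Pow(l, 2), Mul(-68, l)), 75))) = Add(1, Mul(Rational(1, 3), Add(75, Pow(l, 2), Mul(-68, l)))) = Add(1, Add(25, Mul(Rational(-68, 3), l), Mul(Rational(1, 3), Pow(l, 2)))) = Add(26, Mul(Rational(-68, 3), l), Mul(Rational(1, 3), Pow(l, 2))))
y = Rational(-1, 4) (y = Mul(-1, Rational(1, 4)) = Rational(-1, 4) ≈ -0.25000)
Function('L')(h) = Mul(Rational(-1, 4), h)
Add(Function('J')(-37), Mul(-1, Mul(-778, Function('L')(z)))) = Add(Add(26, Mul(Rational(-68, 3), -37), Mul(Rational(1, 3), Pow(-37, 2))), Mul(-1, Mul(-778, Mul(Rational(-1, 4), 5)))) = Add(Add(26, Rational(2516, 3), Mul(Rational(1, 3), 1369)), Mul(-1, Mul(-778, Rational(-5, 4)))) = Add(Add(26, Rational(2516, 3), Rational(1369, 3)), Mul(-1, Rational(1945, 2))) = Add(1321, Rational(-1945, 2)) = Rational(697, 2)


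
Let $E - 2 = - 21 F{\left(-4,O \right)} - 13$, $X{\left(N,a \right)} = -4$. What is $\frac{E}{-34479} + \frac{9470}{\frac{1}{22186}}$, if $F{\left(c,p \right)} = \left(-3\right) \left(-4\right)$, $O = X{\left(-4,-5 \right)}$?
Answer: $\frac{7244086860443}{34479} \approx 2.101 \cdot 10^{8}$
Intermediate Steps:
$O = -4$
$F{\left(c,p \right)} = 12$
$E = -263$ ($E = 2 - 265 = -263$)
$\frac{E}{-34479} + \frac{9470}{\frac{1}{22186}} = - \frac{263}{-34479} + \frac{9470}{\frac{1}{22186}} = \left(-263\right) \left(- \frac{1}{34479}\right) + 9470 \frac{1}{\frac{1}{22186}} = \frac{263}{34479} + 9470 \cdot 22186 = \frac{263}{34479} + 210101420 = \frac{7244086860443}{34479}$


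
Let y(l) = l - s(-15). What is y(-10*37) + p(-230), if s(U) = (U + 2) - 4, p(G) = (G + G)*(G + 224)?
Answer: 2407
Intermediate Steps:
p(G) = 2*G*(224 + G) (p(G) = (2*G)*(224 + G) = 2*G*(224 + G))
s(U) = -2 + U (s(U) = (2 + U) - 4 = -2 + U)
y(l) = 17 + l (y(l) = l - (-2 - 15) = l - 1*(-17) = l + 17 = 17 + l)
y(-10*37) + p(-230) = (17 - 10*37) + 2*(-230)*(224 - 230) = (17 - 370) + 2*(-230)*(-6) = -353 + 2760 = 2407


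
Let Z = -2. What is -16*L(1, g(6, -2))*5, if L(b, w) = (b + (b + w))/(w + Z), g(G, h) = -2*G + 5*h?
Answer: -200/3 ≈ -66.667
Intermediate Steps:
L(b, w) = (w + 2*b)/(-2 + w) (L(b, w) = (b + (b + w))/(w - 2) = (w + 2*b)/(-2 + w))
-16*L(1, g(6, -2))*5 = -16*((-2*6 + 5*(-2)) + 2*1)/(-2 + (-2*6 + 5*(-2)))*5 = -16*((-12 - 10) + 2)/(-2 + (-12 - 10))*5 = -16*(-22 + 2)/(-2 - 22)*5 = -16*(-20)/(-24)*5 = -(-2)*(-20)/3*5 = -16*⅚*5 = -40/3*5 = -200/3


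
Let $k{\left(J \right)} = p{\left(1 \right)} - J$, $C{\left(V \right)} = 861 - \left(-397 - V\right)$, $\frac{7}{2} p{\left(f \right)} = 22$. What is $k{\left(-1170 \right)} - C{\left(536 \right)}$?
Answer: $- \frac{4324}{7} \approx -617.71$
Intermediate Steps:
$p{\left(f \right)} = \frac{44}{7}$ ($p{\left(f \right)} = \frac{2}{7} \cdot 22 = \frac{44}{7}$)
$C{\left(V \right)} = 1258 + V$ ($C{\left(V \right)} = 861 + \left(397 + V\right) = 1258 + V$)
$k{\left(J \right)} = \frac{44}{7} - J$
$k{\left(-1170 \right)} - C{\left(536 \right)} = \left(\frac{44}{7} - -1170\right) - \left(1258 + 536\right) = \left(\frac{44}{7} + 1170\right) - 1794 = \frac{8234}{7} - 1794 = - \frac{4324}{7}$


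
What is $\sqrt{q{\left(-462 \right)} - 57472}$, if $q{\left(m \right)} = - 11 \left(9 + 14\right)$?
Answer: $5 i \sqrt{2309} \approx 240.26 i$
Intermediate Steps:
$q{\left(m \right)} = -253$ ($q{\left(m \right)} = \left(-11\right) 23 = -253$)
$\sqrt{q{\left(-462 \right)} - 57472} = \sqrt{-253 - 57472} = \sqrt{-57725} = 5 i \sqrt{2309}$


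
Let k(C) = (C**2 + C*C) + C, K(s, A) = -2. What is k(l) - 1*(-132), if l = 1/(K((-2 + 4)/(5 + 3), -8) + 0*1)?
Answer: 132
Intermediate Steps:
l = -1/2 (l = 1/(-2 + 0*1) = 1/(-2 + 0) = 1/(-2) = -1/2 ≈ -0.50000)
k(C) = C + 2*C**2 (k(C) = (C**2 + C**2) + C = 2*C**2 + C = C + 2*C**2)
k(l) - 1*(-132) = -(1 + 2*(-1/2))/2 - 1*(-132) = -(1 - 1)/2 + 132 = -1/2*0 + 132 = 0 + 132 = 132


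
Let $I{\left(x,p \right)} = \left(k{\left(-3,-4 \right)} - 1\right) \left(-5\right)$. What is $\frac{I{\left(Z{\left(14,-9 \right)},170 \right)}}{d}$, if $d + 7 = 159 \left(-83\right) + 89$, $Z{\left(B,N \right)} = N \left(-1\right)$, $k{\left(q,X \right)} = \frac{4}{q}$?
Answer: $- \frac{7}{7869} \approx -0.00088957$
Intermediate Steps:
$Z{\left(B,N \right)} = - N$
$I{\left(x,p \right)} = \frac{35}{3}$ ($I{\left(x,p \right)} = \left(\frac{4}{-3} - 1\right) \left(-5\right) = \left(4 \left(- \frac{1}{3}\right) - 1\right) \left(-5\right) = \left(- \frac{4}{3} - 1\right) \left(-5\right) = \left(- \frac{7}{3}\right) \left(-5\right) = \frac{35}{3}$)
$d = -13115$ ($d = -7 + \left(159 \left(-83\right) + 89\right) = -7 + \left(-13197 + 89\right) = -7 - 13108 = -13115$)
$\frac{I{\left(Z{\left(14,-9 \right)},170 \right)}}{d} = \frac{35}{3 \left(-13115\right)} = \frac{35}{3} \left(- \frac{1}{13115}\right) = - \frac{7}{7869}$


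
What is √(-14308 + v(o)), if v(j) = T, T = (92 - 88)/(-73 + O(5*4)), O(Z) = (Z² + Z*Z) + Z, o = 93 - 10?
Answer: 2*I*√221777494/249 ≈ 119.62*I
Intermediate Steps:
o = 83
O(Z) = Z + 2*Z² (O(Z) = (Z² + Z²) + Z = 2*Z² + Z = Z + 2*Z²)
T = 4/747 (T = (92 - 88)/(-73 + (5*4)*(1 + 2*(5*4))) = 4/(-73 + 20*(1 + 2*20)) = 4/(-73 + 20*(1 + 40)) = 4/(-73 + 20*41) = 4/(-73 + 820) = 4/747 ≈ 0.0053548)
v(j) = 4/747
√(-14308 + v(o)) = √(-14308 + 4/747) = √(-10688072/747) = 2*I*√221777494/249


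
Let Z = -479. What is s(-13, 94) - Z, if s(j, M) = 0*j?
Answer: 479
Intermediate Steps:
s(j, M) = 0
s(-13, 94) - Z = 0 - 1*(-479) = 0 + 479 = 479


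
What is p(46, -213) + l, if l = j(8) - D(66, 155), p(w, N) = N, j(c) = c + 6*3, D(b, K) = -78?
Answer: -109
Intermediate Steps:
j(c) = 18 + c (j(c) = c + 18 = 18 + c)
l = 104 (l = (18 + 8) - 1*(-78) = 26 + 78 = 104)
p(46, -213) + l = -213 + 104 = -109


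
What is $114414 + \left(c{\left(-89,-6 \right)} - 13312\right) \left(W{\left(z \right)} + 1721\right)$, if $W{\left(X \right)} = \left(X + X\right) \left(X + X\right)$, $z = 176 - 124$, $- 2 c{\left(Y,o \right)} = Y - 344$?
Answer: $- \frac{328127739}{2} \approx -1.6406 \cdot 10^{8}$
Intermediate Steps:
$c{\left(Y,o \right)} = 172 - \frac{Y}{2}$ ($c{\left(Y,o \right)} = - \frac{Y - 344}{2} = - \frac{-344 + Y}{2} = 172 - \frac{Y}{2}$)
$z = 52$ ($z = 176 - 124 = 52$)
$W{\left(X \right)} = 4 X^{2}$ ($W{\left(X \right)} = 2 X 2 X = 4 X^{2}$)
$114414 + \left(c{\left(-89,-6 \right)} - 13312\right) \left(W{\left(z \right)} + 1721\right) = 114414 + \left(\left(172 - - \frac{89}{2}\right) - 13312\right) \left(4 \cdot 52^{2} + 1721\right) = 114414 + \left(\left(172 + \frac{89}{2}\right) - 13312\right) \left(4 \cdot 2704 + 1721\right) = 114414 + \left(\frac{433}{2} - 13312\right) \left(10816 + 1721\right) = 114414 - \frac{328356567}{2} = - \frac{328127739}{2}$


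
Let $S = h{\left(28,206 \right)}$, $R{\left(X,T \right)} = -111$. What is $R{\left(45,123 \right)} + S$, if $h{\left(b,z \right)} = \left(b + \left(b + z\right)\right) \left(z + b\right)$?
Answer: $61197$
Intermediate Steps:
$h{\left(b,z \right)} = \left(b + z\right) \left(z + 2 b\right)$ ($h{\left(b,z \right)} = \left(z + 2 b\right) \left(b + z\right) = \left(b + z\right) \left(z + 2 b\right)$)
$S = 61308$ ($S = 206^{2} + 2 \cdot 28^{2} + 3 \cdot 28 \cdot 206 = 42436 + 2 \cdot 784 + 17304 = 42436 + 1568 + 17304 = 61308$)
$R{\left(45,123 \right)} + S = -111 + 61308 = 61197$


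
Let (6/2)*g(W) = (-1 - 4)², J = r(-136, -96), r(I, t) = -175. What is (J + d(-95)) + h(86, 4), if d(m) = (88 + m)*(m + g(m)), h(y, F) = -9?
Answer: 1268/3 ≈ 422.67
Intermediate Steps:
J = -175
g(W) = 25/3 (g(W) = (-1 - 4)²/3 = (⅓)*(-5)² = (⅓)*25 = 25/3)
d(m) = (88 + m)*(25/3 + m) (d(m) = (88 + m)*(m + 25/3) = (88 + m)*(25/3 + m))
(J + d(-95)) + h(86, 4) = (-175 + (2200/3 + (-95)² + (289/3)*(-95))) - 9 = (-175 + (2200/3 + 9025 - 27455/3)) - 9 = (-175 + 1820/3) - 9 = 1295/3 - 9 = 1268/3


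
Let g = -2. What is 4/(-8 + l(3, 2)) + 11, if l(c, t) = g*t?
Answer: 32/3 ≈ 10.667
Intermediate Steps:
l(c, t) = -2*t
4/(-8 + l(3, 2)) + 11 = 4/(-8 - 2*2) + 11 = 4/(-8 - 4) + 11 = 4/(-12) + 11 = -1/12*4 + 11 = -⅓ + 11 = 32/3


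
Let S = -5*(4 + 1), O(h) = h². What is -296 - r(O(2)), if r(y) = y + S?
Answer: -275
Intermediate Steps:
S = -25 (S = -5*5 = -25)
r(y) = -25 + y (r(y) = y - 25 = -25 + y)
-296 - r(O(2)) = -296 - (-25 + 2²) = -296 - (-25 + 4) = -296 - 1*(-21) = -296 + 21 = -275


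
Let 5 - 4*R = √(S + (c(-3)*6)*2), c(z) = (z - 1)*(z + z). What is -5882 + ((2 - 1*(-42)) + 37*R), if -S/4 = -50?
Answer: -23167/4 - 37*√122/2 ≈ -5996.1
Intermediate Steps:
S = 200 (S = -4*(-50) = 200)
c(z) = 2*z*(-1 + z) (c(z) = (-1 + z)*(2*z) = 2*z*(-1 + z))
R = 5/4 - √122/2 (R = 5/4 - √(200 + ((2*(-3)*(-1 - 3))*6)*2)/4 = 5/4 - √(200 + ((2*(-3)*(-4))*6)*2)/4 = 5/4 - √(200 + (24*6)*2)/4 = 5/4 - √(200 + 144*2)/4 = 5/4 - √(200 + 288)/4 = 5/4 - √122/2 ≈ -4.2727)
-5882 + ((2 - 1*(-42)) + 37*R) = -5882 + ((2 - 1*(-42)) + 37*(5/4 - √122/2)) = -5882 + ((2 + 42) + (185/4 - 37*√122/2)) = -5882 + (44 + (185/4 - 37*√122/2)) = -5882 + (361/4 - 37*√122/2) = -23167/4 - 37*√122/2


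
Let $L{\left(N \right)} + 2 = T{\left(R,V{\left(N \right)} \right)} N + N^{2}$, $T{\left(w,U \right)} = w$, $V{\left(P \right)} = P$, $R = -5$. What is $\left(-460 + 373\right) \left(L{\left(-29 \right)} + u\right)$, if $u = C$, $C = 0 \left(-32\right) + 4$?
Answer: $-85956$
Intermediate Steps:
$C = 4$ ($C = 0 + 4 = 4$)
$u = 4$
$L{\left(N \right)} = -2 + N^{2} - 5 N$ ($L{\left(N \right)} = -2 + \left(- 5 N + N^{2}\right) = -2 + \left(N^{2} - 5 N\right) = -2 + N^{2} - 5 N$)
$\left(-460 + 373\right) \left(L{\left(-29 \right)} + u\right) = \left(-460 + 373\right) \left(\left(-2 + \left(-29\right)^{2} - -145\right) + 4\right) = - 87 \left(\left(-2 + 841 + 145\right) + 4\right) = - 87 \left(984 + 4\right) = \left(-87\right) 988 = -85956$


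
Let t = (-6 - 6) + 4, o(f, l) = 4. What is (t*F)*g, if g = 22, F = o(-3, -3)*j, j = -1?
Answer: 704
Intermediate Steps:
F = -4 (F = 4*(-1) = -4)
t = -8 (t = -12 + 4 = -8)
(t*F)*g = -8*(-4)*22 = 32*22 = 704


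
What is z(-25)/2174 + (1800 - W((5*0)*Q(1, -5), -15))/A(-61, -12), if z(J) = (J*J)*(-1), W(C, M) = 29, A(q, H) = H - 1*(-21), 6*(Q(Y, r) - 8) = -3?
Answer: 3844529/19566 ≈ 196.49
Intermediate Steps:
Q(Y, r) = 15/2 (Q(Y, r) = 8 + (⅙)*(-3) = 8 - ½ = 15/2)
A(q, H) = 21 + H (A(q, H) = H + 21 = 21 + H)
z(J) = -J² (z(J) = J²*(-1) = -J²)
z(-25)/2174 + (1800 - W((5*0)*Q(1, -5), -15))/A(-61, -12) = -1*(-25)²/2174 + (1800 - 1*29)/(21 - 12) = -1*625*(1/2174) + (1800 - 29)/9 = -625*1/2174 + 1771*(⅑) = -625/2174 + 1771/9 = 3844529/19566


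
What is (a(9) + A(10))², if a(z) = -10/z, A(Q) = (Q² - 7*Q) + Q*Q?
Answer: 1345600/81 ≈ 16612.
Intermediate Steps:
A(Q) = -7*Q + 2*Q² (A(Q) = (Q² - 7*Q) + Q² = -7*Q + 2*Q²)
(a(9) + A(10))² = (-10/9 + 10*(-7 + 2*10))² = (-10*⅑ + 10*(-7 + 20))² = (-10/9 + 10*13)² = (-10/9 + 130)² = (1160/9)² = 1345600/81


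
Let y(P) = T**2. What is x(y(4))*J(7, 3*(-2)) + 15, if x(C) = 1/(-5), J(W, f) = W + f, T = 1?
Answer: 74/5 ≈ 14.800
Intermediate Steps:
y(P) = 1 (y(P) = 1**2 = 1)
x(C) = -1/5
x(y(4))*J(7, 3*(-2)) + 15 = -(7 + 3*(-2))/5 + 15 = -(7 - 6)/5 + 15 = -1/5*1 + 15 = -1/5 + 15 = 74/5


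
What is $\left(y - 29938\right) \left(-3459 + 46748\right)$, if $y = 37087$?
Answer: $309473061$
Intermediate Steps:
$\left(y - 29938\right) \left(-3459 + 46748\right) = \left(37087 - 29938\right) \left(-3459 + 46748\right) = 7149 \cdot 43289 = 309473061$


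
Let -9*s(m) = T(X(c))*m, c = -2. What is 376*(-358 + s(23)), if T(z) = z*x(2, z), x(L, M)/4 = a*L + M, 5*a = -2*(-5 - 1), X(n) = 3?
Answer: -1122736/5 ≈ -2.2455e+5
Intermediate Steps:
a = 12/5 (a = (-2*(-5 - 1))/5 = (-2*(-6))/5 = (⅕)*12 = 12/5 ≈ 2.4000)
x(L, M) = 4*M + 48*L/5 (x(L, M) = 4*(12*L/5 + M) = 4*(M + 12*L/5) = 4*M + 48*L/5)
T(z) = z*(96/5 + 4*z) (T(z) = z*(4*z + (48/5)*2) = z*(4*z + 96/5) = z*(96/5 + 4*z))
s(m) = -52*m/5 (s(m) = -(⅘)*3*(24 + 5*3)*m/9 = -(⅘)*3*(24 + 15)*m/9 = -(⅘)*3*39*m/9 = -52*m/5)
376*(-358 + s(23)) = 376*(-358 - 52/5*23) = 376*(-358 - 1196/5) = 376*(-2986/5) = -1122736/5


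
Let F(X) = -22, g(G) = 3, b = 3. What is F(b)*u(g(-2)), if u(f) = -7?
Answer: 154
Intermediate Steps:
F(b)*u(g(-2)) = -22*(-7) = 154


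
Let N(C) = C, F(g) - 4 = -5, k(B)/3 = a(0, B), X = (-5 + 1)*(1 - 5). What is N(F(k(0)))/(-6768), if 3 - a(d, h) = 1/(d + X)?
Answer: 1/6768 ≈ 0.00014775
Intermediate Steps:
X = 16 (X = -4*(-4) = 16)
a(d, h) = 3 - 1/(16 + d) (a(d, h) = 3 - 1/(d + 16) = 3 - 1/(16 + d))
k(B) = 141/16 (k(B) = 3*((47 + 3*0)/(16 + 0)) = 3*((47 + 0)/16) = 3*((1/16)*47) = 3*(47/16) = 141/16)
F(g) = -1 (F(g) = 4 - 5 = -1)
N(F(k(0)))/(-6768) = -1/(-6768) = -1*(-1/6768) = 1/6768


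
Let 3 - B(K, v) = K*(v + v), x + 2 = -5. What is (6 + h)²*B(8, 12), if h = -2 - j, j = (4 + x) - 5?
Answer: -27216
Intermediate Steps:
x = -7 (x = -2 - 5 = -7)
B(K, v) = 3 - 2*K*v (B(K, v) = 3 - K*(v + v) = 3 - K*2*v = 3 - 2*K*v)
j = -8 (j = (4 - 7) - 5 = -3 - 5 = -8)
h = 6 (h = -2 - 1*(-8) = -2 + 8 = 6)
(6 + h)²*B(8, 12) = (6 + 6)²*(3 - 2*8*12) = 12²*(3 - 192) = 144*(-189) = -27216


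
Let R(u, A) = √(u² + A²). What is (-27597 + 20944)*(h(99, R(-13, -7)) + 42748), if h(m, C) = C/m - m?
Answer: -283743797 - 6653*√218/99 ≈ -2.8374e+8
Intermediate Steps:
R(u, A) = √(A² + u²)
h(m, C) = -m + C/m
(-27597 + 20944)*(h(99, R(-13, -7)) + 42748) = (-27597 + 20944)*((-1*99 + √((-7)² + (-13)²)/99) + 42748) = -6653*((-99 + √(49 + 169)*(1/99)) + 42748) = -6653*((-99 + √218*(1/99)) + 42748) = -6653*((-99 + √218/99) + 42748) = -6653*(42649 + √218/99) = -283743797 - 6653*√218/99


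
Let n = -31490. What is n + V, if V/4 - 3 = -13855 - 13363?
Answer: -140350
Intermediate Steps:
V = -108860 (V = 12 + 4*(-13855 - 13363) = 12 + 4*(-27218) = 12 - 108872 = -108860)
n + V = -31490 - 108860 = -140350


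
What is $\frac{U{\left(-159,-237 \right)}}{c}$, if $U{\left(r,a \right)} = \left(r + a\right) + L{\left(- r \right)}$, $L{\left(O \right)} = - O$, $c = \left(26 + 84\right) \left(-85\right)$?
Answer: $\frac{111}{1870} \approx 0.059358$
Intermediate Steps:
$c = -9350$ ($c = 110 \left(-85\right) = -9350$)
$U{\left(r,a \right)} = a + 2 r$ ($U{\left(r,a \right)} = \left(r + a\right) - - r = \left(a + r\right) + r = a + 2 r$)
$\frac{U{\left(-159,-237 \right)}}{c} = \frac{-237 + 2 \left(-159\right)}{-9350} = \left(-237 - 318\right) \left(- \frac{1}{9350}\right) = \left(-555\right) \left(- \frac{1}{9350}\right) = \frac{111}{1870}$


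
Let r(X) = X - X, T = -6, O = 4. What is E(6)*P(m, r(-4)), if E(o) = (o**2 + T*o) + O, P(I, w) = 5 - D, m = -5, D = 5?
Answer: 0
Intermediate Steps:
r(X) = 0
P(I, w) = 0 (P(I, w) = 5 - 1*5 = 5 - 5 = 0)
E(o) = 4 + o**2 - 6*o (E(o) = (o**2 - 6*o) + 4 = 4 + o**2 - 6*o)
E(6)*P(m, r(-4)) = (4 + 6**2 - 6*6)*0 = (4 + 36 - 36)*0 = 4*0 = 0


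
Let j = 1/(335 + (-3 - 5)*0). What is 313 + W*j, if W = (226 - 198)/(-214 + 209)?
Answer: 524247/1675 ≈ 312.98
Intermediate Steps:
j = 1/335 (j = 1/(335 - 8*0) = 1/(335 + 0) = 1/335 ≈ 0.0029851)
W = -28/5 (W = 28/(-5) = 28*(-⅕) = -28/5 ≈ -5.6000)
313 + W*j = 313 - 28/5*1/335 = 313 - 28/1675 = 524247/1675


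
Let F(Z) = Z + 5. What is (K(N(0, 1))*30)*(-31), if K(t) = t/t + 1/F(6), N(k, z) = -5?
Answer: -11160/11 ≈ -1014.5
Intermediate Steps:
F(Z) = 5 + Z
K(t) = 12/11 (K(t) = t/t + 1/(5 + 6) = 1 + 1/11 = 12/11)
(K(N(0, 1))*30)*(-31) = ((12/11)*30)*(-31) = (360/11)*(-31) = -11160/11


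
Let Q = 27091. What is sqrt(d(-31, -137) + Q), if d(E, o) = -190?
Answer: 21*sqrt(61) ≈ 164.02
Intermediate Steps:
sqrt(d(-31, -137) + Q) = sqrt(-190 + 27091) = sqrt(26901) = 21*sqrt(61)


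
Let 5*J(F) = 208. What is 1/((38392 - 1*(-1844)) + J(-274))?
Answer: 5/201388 ≈ 2.4828e-5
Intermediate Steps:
J(F) = 208/5 (J(F) = (1/5)*208 = 208/5)
1/((38392 - 1*(-1844)) + J(-274)) = 1/((38392 - 1*(-1844)) + 208/5) = 1/((38392 + 1844) + 208/5) = 1/(40236 + 208/5) = 1/(201388/5) = 5/201388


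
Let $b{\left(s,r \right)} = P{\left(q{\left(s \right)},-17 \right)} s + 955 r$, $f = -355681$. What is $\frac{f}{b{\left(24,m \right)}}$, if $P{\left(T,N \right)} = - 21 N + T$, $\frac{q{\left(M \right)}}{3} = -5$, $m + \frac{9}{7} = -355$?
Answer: $\frac{2489767}{2324314} \approx 1.0712$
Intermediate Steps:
$m = - \frac{2494}{7}$ ($m = - \frac{9}{7} - 355 = - \frac{2494}{7} \approx -356.29$)
$q{\left(M \right)} = -15$ ($q{\left(M \right)} = 3 \left(-5\right) = -15$)
$P{\left(T,N \right)} = T - 21 N$
$b{\left(s,r \right)} = 342 s + 955 r$ ($b{\left(s,r \right)} = \left(-15 - -357\right) s + 955 r = \left(-15 + 357\right) s + 955 r = 342 s + 955 r$)
$\frac{f}{b{\left(24,m \right)}} = - \frac{355681}{342 \cdot 24 + 955 \left(- \frac{2494}{7}\right)} = - \frac{355681}{8208 - \frac{2381770}{7}} = - \frac{355681}{- \frac{2324314}{7}} = \left(-355681\right) \left(- \frac{7}{2324314}\right) = \frac{2489767}{2324314}$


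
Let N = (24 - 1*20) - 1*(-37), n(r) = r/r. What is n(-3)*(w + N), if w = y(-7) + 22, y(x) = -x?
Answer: 70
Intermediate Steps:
n(r) = 1
N = 41 (N = (24 - 20) + 37 = 4 + 37 = 41)
w = 29 (w = -1*(-7) + 22 = 7 + 22 = 29)
n(-3)*(w + N) = 1*(29 + 41) = 1*70 = 70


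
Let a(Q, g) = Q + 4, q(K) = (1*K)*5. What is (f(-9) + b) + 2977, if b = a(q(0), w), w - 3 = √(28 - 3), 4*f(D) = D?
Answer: 11915/4 ≈ 2978.8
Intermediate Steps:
f(D) = D/4
q(K) = 5*K (q(K) = K*5 = 5*K)
w = 8 (w = 3 + √(28 - 3) = 3 + √25 = 3 + 5 = 8)
a(Q, g) = 4 + Q
b = 4 (b = 4 + 5*0 = 4 + 0 = 4)
(f(-9) + b) + 2977 = ((¼)*(-9) + 4) + 2977 = (-9/4 + 4) + 2977 = 7/4 + 2977 = 11915/4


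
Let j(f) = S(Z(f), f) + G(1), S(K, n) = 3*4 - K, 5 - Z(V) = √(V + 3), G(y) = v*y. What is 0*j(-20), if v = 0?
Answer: 0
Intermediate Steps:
G(y) = 0 (G(y) = 0*y = 0)
Z(V) = 5 - √(3 + V) (Z(V) = 5 - √(V + 3) = 5 - √(3 + V))
S(K, n) = 12 - K
j(f) = 7 + √(3 + f) (j(f) = (12 - (5 - √(3 + f))) + 0 = (12 + (-5 + √(3 + f))) + 0 = (7 + √(3 + f)) + 0 = 7 + √(3 + f))
0*j(-20) = 0*(7 + √(3 - 20)) = 0*(7 + √(-17)) = 0*(7 + I*√17) = 0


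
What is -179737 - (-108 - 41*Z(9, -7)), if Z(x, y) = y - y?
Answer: -179629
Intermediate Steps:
Z(x, y) = 0
-179737 - (-108 - 41*Z(9, -7)) = -179737 - (-108 - 41*0) = -179737 - (-108 + 0) = -179737 - 1*(-108) = -179737 + 108 = -179629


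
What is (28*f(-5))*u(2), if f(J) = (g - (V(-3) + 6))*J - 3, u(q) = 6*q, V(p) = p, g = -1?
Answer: 5712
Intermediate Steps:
f(J) = -3 - 4*J (f(J) = (-1 - (-3 + 6))*J - 3 = (-1 - 1*3)*J - 3 = (-1 - 3)*J - 3 = -4*J - 3 = -3 - 4*J)
(28*f(-5))*u(2) = (28*(-3 - 4*(-5)))*(6*2) = (28*(-3 + 20))*12 = (28*17)*12 = 476*12 = 5712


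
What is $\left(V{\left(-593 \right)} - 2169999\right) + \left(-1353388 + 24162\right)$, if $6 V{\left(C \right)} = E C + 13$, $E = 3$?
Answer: $- \frac{10498558}{3} \approx -3.4995 \cdot 10^{6}$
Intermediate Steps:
$V{\left(C \right)} = \frac{13}{6} + \frac{C}{2}$ ($V{\left(C \right)} = \frac{3 C + 13}{6} = \frac{13 + 3 C}{6} = \frac{13}{6} + \frac{C}{2}$)
$\left(V{\left(-593 \right)} - 2169999\right) + \left(-1353388 + 24162\right) = \left(\left(\frac{13}{6} + \frac{1}{2} \left(-593\right)\right) - 2169999\right) + \left(-1353388 + 24162\right) = \left(\left(\frac{13}{6} - \frac{593}{2}\right) - 2169999\right) - 1329226 = \left(- \frac{883}{3} - 2169999\right) - 1329226 = - \frac{6510880}{3} - 1329226 = - \frac{10498558}{3}$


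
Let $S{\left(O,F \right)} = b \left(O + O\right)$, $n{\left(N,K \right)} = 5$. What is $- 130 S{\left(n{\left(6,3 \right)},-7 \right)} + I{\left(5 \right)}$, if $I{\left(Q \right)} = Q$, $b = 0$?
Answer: $5$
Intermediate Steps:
$S{\left(O,F \right)} = 0$ ($S{\left(O,F \right)} = 0 \left(O + O\right) = 0 \cdot 2 O = 0$)
$- 130 S{\left(n{\left(6,3 \right)},-7 \right)} + I{\left(5 \right)} = \left(-130\right) 0 + 5 = 0 + 5 = 5$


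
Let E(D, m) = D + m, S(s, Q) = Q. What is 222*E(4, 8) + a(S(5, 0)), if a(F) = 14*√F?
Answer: 2664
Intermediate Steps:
222*E(4, 8) + a(S(5, 0)) = 222*(4 + 8) + 14*√0 = 222*12 + 14*0 = 2664 + 0 = 2664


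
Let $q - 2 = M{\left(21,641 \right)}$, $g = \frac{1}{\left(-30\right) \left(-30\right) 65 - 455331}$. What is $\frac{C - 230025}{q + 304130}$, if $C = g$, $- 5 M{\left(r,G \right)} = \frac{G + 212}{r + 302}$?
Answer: $- \frac{8671699823720}{11465435629161} \approx -0.75633$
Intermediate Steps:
$g = - \frac{1}{396831}$ ($g = \frac{1}{900 \cdot 65 - 455331} = \frac{1}{58500 - 455331} = \frac{1}{-396831} = - \frac{1}{396831} \approx -2.52 \cdot 10^{-6}$)
$M{\left(r,G \right)} = - \frac{212 + G}{5 \left(302 + r\right)}$ ($M{\left(r,G \right)} = - \frac{\left(G + 212\right) \frac{1}{r + 302}}{5} = - \frac{\left(212 + G\right) \frac{1}{302 + r}}{5} = - \frac{\frac{1}{302 + r} \left(212 + G\right)}{5} = - \frac{212 + G}{5 \left(302 + r\right)}$)
$C = - \frac{1}{396831} \approx -2.52 \cdot 10^{-6}$
$q = \frac{2377}{1615}$ ($q = 2 + \frac{-212 - 641}{5 \left(302 + 21\right)} = 2 + \frac{-212 - 641}{5 \cdot 323} = 2 + \frac{1}{5} \cdot \frac{1}{323} \left(-853\right) = 2 - \frac{853}{1615} = \frac{2377}{1615} \approx 1.4718$)
$\frac{C - 230025}{q + 304130} = \frac{- \frac{1}{396831} - 230025}{\frac{2377}{1615} + 304130} = - \frac{91281050776}{396831 \cdot \frac{491172327}{1615}} = \left(- \frac{91281050776}{396831}\right) \frac{1615}{491172327} = - \frac{8671699823720}{11465435629161}$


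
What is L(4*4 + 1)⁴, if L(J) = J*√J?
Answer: 24137569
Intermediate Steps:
L(J) = J^(3/2)
L(4*4 + 1)⁴ = ((4*4 + 1)^(3/2))⁴ = ((16 + 1)^(3/2))⁴ = (17^(3/2))⁴ = (17*√17)⁴ = 24137569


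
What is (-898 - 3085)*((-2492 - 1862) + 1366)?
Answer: 11901204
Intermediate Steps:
(-898 - 3085)*((-2492 - 1862) + 1366) = -3983*(-4354 + 1366) = -3983*(-2988) = 11901204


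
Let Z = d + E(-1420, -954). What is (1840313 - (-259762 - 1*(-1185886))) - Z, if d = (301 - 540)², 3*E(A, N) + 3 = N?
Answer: 857387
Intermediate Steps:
E(A, N) = -1 + N/3
d = 57121 (d = (-239)² = 57121)
Z = 56802 (Z = 57121 + (-1 + (⅓)*(-954)) = 57121 + (-1 - 318) = 57121 - 319 = 56802)
(1840313 - (-259762 - 1*(-1185886))) - Z = (1840313 - (-259762 - 1*(-1185886))) - 1*56802 = (1840313 - (-259762 + 1185886)) - 56802 = (1840313 - 1*926124) - 56802 = (1840313 - 926124) - 56802 = 914189 - 56802 = 857387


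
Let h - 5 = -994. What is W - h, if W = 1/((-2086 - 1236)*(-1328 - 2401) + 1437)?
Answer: 12252894076/12389175 ≈ 989.00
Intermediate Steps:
h = -989 (h = 5 - 994 = -989)
W = 1/12389175 (W = 1/(-3322*(-3729) + 1437) = 1/(12387738 + 1437) = 1/12389175 ≈ 8.0716e-8)
W - h = 1/12389175 - 1*(-989) = 1/12389175 + 989 = 12252894076/12389175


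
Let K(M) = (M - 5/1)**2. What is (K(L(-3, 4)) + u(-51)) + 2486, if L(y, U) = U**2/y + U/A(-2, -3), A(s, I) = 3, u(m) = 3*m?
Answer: 2414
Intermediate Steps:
L(y, U) = U/3 + U**2/y (L(y, U) = U**2/y + U/3 = U/3 + U**2/y)
K(M) = (-5 + M)**2 (K(M) = (M - 5*1)**2 = (M - 5)**2 = (-5 + M)**2)
(K(L(-3, 4)) + u(-51)) + 2486 = ((-5 + ((1/3)*4 + 4**2/(-3)))**2 + 3*(-51)) + 2486 = ((-5 + (4/3 + 16*(-1/3)))**2 - 153) + 2486 = ((-5 + (4/3 - 16/3))**2 - 153) + 2486 = ((-5 - 4)**2 - 153) + 2486 = ((-9)**2 - 153) + 2486 = (81 - 153) + 2486 = -72 + 2486 = 2414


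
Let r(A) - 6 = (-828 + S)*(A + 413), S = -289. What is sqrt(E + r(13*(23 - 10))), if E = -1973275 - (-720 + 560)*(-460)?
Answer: I*sqrt(2696963) ≈ 1642.2*I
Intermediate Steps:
r(A) = -461315 - 1117*A (r(A) = 6 + (-828 - 289)*(A + 413) = 6 - 1117*(413 + A) = 6 + (-461321 - 1117*A) = -461315 - 1117*A)
E = -2046875 (E = -1973275 - (-160)*(-460) = -1973275 - 1*73600 = -1973275 - 73600 = -2046875)
sqrt(E + r(13*(23 - 10))) = sqrt(-2046875 + (-461315 - 14521*(23 - 10))) = sqrt(-2046875 + (-461315 - 14521*13)) = sqrt(-2046875 + (-461315 - 1117*169)) = sqrt(-2046875 + (-461315 - 188773)) = sqrt(-2046875 - 650088) = sqrt(-2696963) = I*sqrt(2696963)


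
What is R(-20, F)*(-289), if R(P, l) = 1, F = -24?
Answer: -289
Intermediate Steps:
R(-20, F)*(-289) = 1*(-289) = -289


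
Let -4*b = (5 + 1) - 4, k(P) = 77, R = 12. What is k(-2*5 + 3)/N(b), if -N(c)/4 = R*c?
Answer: 77/24 ≈ 3.2083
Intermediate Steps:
b = -½ (b = -((5 + 1) - 4)/4 = -(6 - 4)/4 = -¼*2 = -½ ≈ -0.50000)
N(c) = -48*c
k(-2*5 + 3)/N(b) = 77/((-48*(-½))) = 77/24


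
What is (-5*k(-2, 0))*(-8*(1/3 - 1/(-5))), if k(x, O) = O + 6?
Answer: 128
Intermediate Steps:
k(x, O) = 6 + O
(-5*k(-2, 0))*(-8*(1/3 - 1/(-5))) = (-5*(6 + 0))*(-8*(1/3 - 1/(-5))) = (-5*6)*(-8*(1*(⅓) - 1*(-⅕))) = -(-240)*(⅓ + ⅕) = -(-240)*8/15 = -30*(-64/15) = 128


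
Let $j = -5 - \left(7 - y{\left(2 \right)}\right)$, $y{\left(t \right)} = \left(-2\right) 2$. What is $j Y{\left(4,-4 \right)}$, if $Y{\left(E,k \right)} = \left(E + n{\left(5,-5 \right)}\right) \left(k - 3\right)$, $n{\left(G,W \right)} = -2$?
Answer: $224$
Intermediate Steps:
$y{\left(t \right)} = -4$
$Y{\left(E,k \right)} = \left(-3 + k\right) \left(-2 + E\right)$ ($Y{\left(E,k \right)} = \left(E - 2\right) \left(k - 3\right) = \left(-2 + E\right) \left(-3 + k\right) = \left(-3 + k\right) \left(-2 + E\right)$)
$j = -16$ ($j = -5 - \left(7 - -4\right) = -5 - \left(7 + 4\right) = -5 - 11 = -16$)
$j Y{\left(4,-4 \right)} = - 16 \left(6 - 12 - -8 + 4 \left(-4\right)\right) = - 16 \left(6 - 12 + 8 - 16\right) = \left(-16\right) \left(-14\right) = 224$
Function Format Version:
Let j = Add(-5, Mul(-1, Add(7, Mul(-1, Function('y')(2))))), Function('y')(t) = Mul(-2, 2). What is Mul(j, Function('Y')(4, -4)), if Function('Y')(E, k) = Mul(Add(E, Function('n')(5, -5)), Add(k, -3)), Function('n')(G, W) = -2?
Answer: 224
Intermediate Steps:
Function('y')(t) = -4
Function('Y')(E, k) = Mul(Add(-3, k), Add(-2, E)) (Function('Y')(E, k) = Mul(Add(E, -2), Add(k, -3)) = Mul(Add(-2, E), Add(-3, k)) = Mul(Add(-3, k), Add(-2, E)))
j = -16 (j = Add(-5, Mul(-1, Add(7, Mul(-1, -4)))) = Add(-5, Mul(-1, Add(7, 4))) = Add(-5, Mul(-1, 11)) = Add(-5, -11) = -16)
Mul(j, Function('Y')(4, -4)) = Mul(-16, Add(6, Mul(-3, 4), Mul(-2, -4), Mul(4, -4))) = Mul(-16, Add(6, -12, 8, -16)) = Mul(-16, -14) = 224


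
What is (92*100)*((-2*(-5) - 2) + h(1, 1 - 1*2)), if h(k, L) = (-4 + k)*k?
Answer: 46000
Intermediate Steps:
h(k, L) = k*(-4 + k)
(92*100)*((-2*(-5) - 2) + h(1, 1 - 1*2)) = (92*100)*((-2*(-5) - 2) + 1*(-4 + 1)) = 9200*((10 - 2) + 1*(-3)) = 9200*(8 - 3) = 9200*5 = 46000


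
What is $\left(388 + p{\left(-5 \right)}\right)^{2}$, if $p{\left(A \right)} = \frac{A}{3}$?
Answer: $\frac{1343281}{9} \approx 1.4925 \cdot 10^{5}$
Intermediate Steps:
$p{\left(A \right)} = \frac{A}{3}$ ($p{\left(A \right)} = A \frac{1}{3} = \frac{A}{3}$)
$\left(388 + p{\left(-5 \right)}\right)^{2} = \left(388 + \frac{1}{3} \left(-5\right)\right)^{2} = \left(388 - \frac{5}{3}\right)^{2} = \left(\frac{1159}{3}\right)^{2} = \frac{1343281}{9}$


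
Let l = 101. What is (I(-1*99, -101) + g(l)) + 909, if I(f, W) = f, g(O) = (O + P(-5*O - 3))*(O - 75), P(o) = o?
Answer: -9772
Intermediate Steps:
g(O) = (-75 + O)*(-3 - 4*O) (g(O) = (O + (-5*O - 3))*(O - 75) = (O + (-3 - 5*O))*(-75 + O) = (-3 - 4*O)*(-75 + O) = (-75 + O)*(-3 - 4*O))
(I(-1*99, -101) + g(l)) + 909 = (-1*99 + (225 - 4*101² + 297*101)) + 909 = (-99 + (225 - 4*10201 + 29997)) + 909 = (-99 + (225 - 40804 + 29997)) + 909 = (-99 - 10582) + 909 = -10681 + 909 = -9772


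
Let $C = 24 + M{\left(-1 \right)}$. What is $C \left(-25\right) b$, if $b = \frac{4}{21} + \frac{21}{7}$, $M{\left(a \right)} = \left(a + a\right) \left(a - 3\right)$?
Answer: $- \frac{53600}{21} \approx -2552.4$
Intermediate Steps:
$M{\left(a \right)} = 2 a \left(-3 + a\right)$
$C = 32$ ($C = 24 + 2 \left(-1\right) \left(-3 - 1\right) = 24 + 2 \left(-1\right) \left(-4\right) = 24 + 8 = 32$)
$b = \frac{67}{21}$ ($b = 4 \cdot \frac{1}{21} + 21 \cdot \frac{1}{7} = \frac{4}{21} + 3 = \frac{67}{21} \approx 3.1905$)
$C \left(-25\right) b = 32 \left(-25\right) \frac{67}{21} = \left(-800\right) \frac{67}{21} = - \frac{53600}{21}$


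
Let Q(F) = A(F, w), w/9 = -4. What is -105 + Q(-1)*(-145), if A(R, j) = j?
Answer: 5115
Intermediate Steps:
w = -36 (w = 9*(-4) = -36)
Q(F) = -36
-105 + Q(-1)*(-145) = -105 - 36*(-145) = -105 + 5220 = 5115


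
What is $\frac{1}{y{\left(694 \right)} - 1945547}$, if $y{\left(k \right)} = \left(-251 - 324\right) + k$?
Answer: $- \frac{1}{1945428} \approx -5.1403 \cdot 10^{-7}$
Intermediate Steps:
$y{\left(k \right)} = -575 + k$
$\frac{1}{y{\left(694 \right)} - 1945547} = \frac{1}{\left(-575 + 694\right) - 1945547} = \frac{1}{119 - 1945547} = \frac{1}{-1945428} = - \frac{1}{1945428}$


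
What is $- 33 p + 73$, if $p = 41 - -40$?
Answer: $-2600$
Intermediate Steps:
$p = 81$ ($p = 41 + 40 = 81$)
$- 33 p + 73 = \left(-33\right) 81 + 73 = -2673 + 73 = -2600$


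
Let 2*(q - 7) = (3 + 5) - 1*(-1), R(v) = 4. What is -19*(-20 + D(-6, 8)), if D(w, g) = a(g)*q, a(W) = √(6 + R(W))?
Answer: 380 - 437*√10/2 ≈ -310.96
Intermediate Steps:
q = 23/2 (q = 7 + ((3 + 5) - 1*(-1))/2 = 7 + (8 + 1)/2 = 7 + (½)*9 = 7 + 9/2 = 23/2 ≈ 11.500)
a(W) = √10 (a(W) = √(6 + 4) = √10)
D(w, g) = 23*√10/2 (D(w, g) = √10*(23/2) = 23*√10/2)
-19*(-20 + D(-6, 8)) = -19*(-20 + 23*√10/2) = 380 - 437*√10/2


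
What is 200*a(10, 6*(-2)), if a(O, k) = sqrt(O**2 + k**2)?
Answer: 400*sqrt(61) ≈ 3124.1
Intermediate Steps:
200*a(10, 6*(-2)) = 200*sqrt(10**2 + (6*(-2))**2) = 200*sqrt(100 + (-12)**2) = 200*sqrt(100 + 144) = 200*sqrt(244) = 200*(2*sqrt(61)) = 400*sqrt(61)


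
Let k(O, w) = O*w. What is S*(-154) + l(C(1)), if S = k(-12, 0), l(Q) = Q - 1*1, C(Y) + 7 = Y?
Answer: -7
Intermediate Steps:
C(Y) = -7 + Y
l(Q) = -1 + Q (l(Q) = Q - 1 = -1 + Q)
S = 0 (S = -12*0 = 0)
S*(-154) + l(C(1)) = 0*(-154) + (-1 + (-7 + 1)) = 0 + (-1 - 6) = 0 - 7 = -7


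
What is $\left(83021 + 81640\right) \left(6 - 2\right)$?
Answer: $658644$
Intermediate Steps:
$\left(83021 + 81640\right) \left(6 - 2\right) = 164661 \left(6 - 2\right) = 164661 \cdot 4 = 658644$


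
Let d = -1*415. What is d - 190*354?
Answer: -67675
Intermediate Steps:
d = -415
d - 190*354 = -415 - 190*354 = -415 - 67260 = -67675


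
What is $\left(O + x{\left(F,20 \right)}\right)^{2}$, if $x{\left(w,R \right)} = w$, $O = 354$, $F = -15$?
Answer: $114921$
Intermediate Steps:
$\left(O + x{\left(F,20 \right)}\right)^{2} = \left(354 - 15\right)^{2} = 339^{2} = 114921$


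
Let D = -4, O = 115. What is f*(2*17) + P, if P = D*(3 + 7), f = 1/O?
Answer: -4566/115 ≈ -39.704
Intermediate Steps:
f = 1/115 ≈ 0.0086956
P = -40 (P = -4*(3 + 7) = -4*10 = -40)
f*(2*17) + P = (2*17)/115 - 40 = (1/115)*34 - 40 = 34/115 - 40 = -4566/115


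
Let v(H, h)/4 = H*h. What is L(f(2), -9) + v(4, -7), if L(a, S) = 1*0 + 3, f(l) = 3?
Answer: -109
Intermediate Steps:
L(a, S) = 3 (L(a, S) = 0 + 3 = 3)
v(H, h) = 4*H*h (v(H, h) = 4*(H*h) = 4*H*h)
L(f(2), -9) + v(4, -7) = 3 + 4*4*(-7) = 3 - 112 = -109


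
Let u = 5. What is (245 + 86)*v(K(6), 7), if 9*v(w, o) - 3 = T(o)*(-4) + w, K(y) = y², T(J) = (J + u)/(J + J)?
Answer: 27473/21 ≈ 1308.2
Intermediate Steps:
T(J) = (5 + J)/(2*J) (T(J) = (J + 5)/(J + J) = (5 + J)/((2*J)) = (5 + J)*(1/(2*J)) = (5 + J)/(2*J))
v(w, o) = ⅓ + w/9 - 2*(5 + o)/(9*o) (v(w, o) = ⅓ + (((5 + o)/(2*o))*(-4) + w)/9 = ⅓ + (-2*(5 + o)/o + w)/9 = ⅓ + (w - 2*(5 + o)/o)/9 = ⅓ + (w/9 - 2*(5 + o)/(9*o)) = ⅓ + w/9 - 2*(5 + o)/(9*o))
(245 + 86)*v(K(6), 7) = (245 + 86)*((⅑)*(-10 + 7 + 7*6²)/7) = 331*((⅑)*(⅐)*(-10 + 7 + 7*36)) = 331*((⅑)*(⅐)*(-10 + 7 + 252)) = 331*((⅑)*(⅐)*249) = 331*(83/21) = 27473/21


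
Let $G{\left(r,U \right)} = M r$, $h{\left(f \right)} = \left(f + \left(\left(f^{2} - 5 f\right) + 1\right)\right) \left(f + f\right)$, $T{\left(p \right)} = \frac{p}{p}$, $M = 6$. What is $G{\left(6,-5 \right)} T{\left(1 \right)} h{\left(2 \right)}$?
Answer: $-432$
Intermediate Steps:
$T{\left(p \right)} = 1$
$h{\left(f \right)} = 2 f \left(1 + f^{2} - 4 f\right)$ ($h{\left(f \right)} = \left(f + \left(1 + f^{2} - 5 f\right)\right) 2 f = \left(1 + f^{2} - 4 f\right) 2 f = 2 f \left(1 + f^{2} - 4 f\right)$)
$G{\left(r,U \right)} = 6 r$
$G{\left(6,-5 \right)} T{\left(1 \right)} h{\left(2 \right)} = 6 \cdot 6 \cdot 1 \cdot 2 \cdot 2 \left(1 + 2^{2} - 8\right) = 36 \cdot 1 \cdot 2 \cdot 2 \left(1 + 4 - 8\right) = 36 \cdot 2 \cdot 2 \left(-3\right) = 36 \left(-12\right) = -432$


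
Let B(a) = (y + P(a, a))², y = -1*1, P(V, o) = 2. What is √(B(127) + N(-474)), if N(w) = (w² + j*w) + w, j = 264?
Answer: √99067 ≈ 314.75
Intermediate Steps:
y = -1
N(w) = w² + 265*w (N(w) = (w² + 264*w) + w = w² + 265*w)
B(a) = 1 (B(a) = (-1 + 2)² = 1² = 1)
√(B(127) + N(-474)) = √(1 - 474*(265 - 474)) = √(1 - 474*(-209)) = √(1 + 99066) = √99067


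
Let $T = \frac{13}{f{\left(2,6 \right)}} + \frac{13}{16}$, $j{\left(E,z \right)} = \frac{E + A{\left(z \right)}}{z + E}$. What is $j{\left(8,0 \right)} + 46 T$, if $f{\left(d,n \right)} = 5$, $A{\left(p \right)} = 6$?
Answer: $\frac{6349}{40} \approx 158.73$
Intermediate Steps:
$j{\left(E,z \right)} = \frac{6 + E}{E + z}$ ($j{\left(E,z \right)} = \frac{E + 6}{z + E} = \frac{6 + E}{E + z}$)
$T = \frac{273}{80}$ ($T = \frac{13}{5} + \frac{13}{16} = \frac{273}{80} \approx 3.4125$)
$j{\left(8,0 \right)} + 46 T = \frac{6 + 8}{8 + 0} + 46 \cdot \frac{273}{80} = \frac{1}{8} \cdot 14 + \frac{6279}{40} = \frac{7}{4} + \frac{6279}{40} = \frac{6349}{40}$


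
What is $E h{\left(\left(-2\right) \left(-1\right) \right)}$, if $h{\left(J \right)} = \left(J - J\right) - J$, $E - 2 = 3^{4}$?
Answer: $-166$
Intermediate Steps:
$E = 83$ ($E = 2 + 3^{4} = 2 + 81 = 83$)
$h{\left(J \right)} = - J$ ($h{\left(J \right)} = 0 - J = - J$)
$E h{\left(\left(-2\right) \left(-1\right) \right)} = 83 \left(- \left(-2\right) \left(-1\right)\right) = 83 \left(\left(-1\right) 2\right) = 83 \left(-2\right) = -166$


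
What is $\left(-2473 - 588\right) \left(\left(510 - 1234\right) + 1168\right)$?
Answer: $-1359084$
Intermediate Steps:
$\left(-2473 - 588\right) \left(\left(510 - 1234\right) + 1168\right) = - 3061 \left(\left(510 - 1234\right) + 1168\right) = - 3061 \left(-724 + 1168\right) = \left(-3061\right) 444 = -1359084$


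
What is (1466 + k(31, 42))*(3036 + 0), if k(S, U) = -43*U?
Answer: -1032240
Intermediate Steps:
(1466 + k(31, 42))*(3036 + 0) = (1466 - 43*42)*(3036 + 0) = (1466 - 1806)*3036 = -340*3036 = -1032240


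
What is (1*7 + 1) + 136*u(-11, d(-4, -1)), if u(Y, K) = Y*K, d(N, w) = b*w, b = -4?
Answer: -5976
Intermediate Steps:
d(N, w) = -4*w
u(Y, K) = K*Y
(1*7 + 1) + 136*u(-11, d(-4, -1)) = (1*7 + 1) + 136*(-4*(-1)*(-11)) = (7 + 1) + 136*(4*(-11)) = 8 + 136*(-44) = 8 - 5984 = -5976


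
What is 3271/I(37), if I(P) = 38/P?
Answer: 121027/38 ≈ 3184.9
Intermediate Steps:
3271/I(37) = 3271/((38/37)) = 3271/((38*(1/37))) = 3271/(38/37) = 3271*(37/38) = 121027/38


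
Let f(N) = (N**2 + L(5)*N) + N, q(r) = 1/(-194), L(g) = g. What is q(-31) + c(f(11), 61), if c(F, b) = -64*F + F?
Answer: -2285515/194 ≈ -11781.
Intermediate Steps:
q(r) = -1/194
f(N) = N**2 + 6*N (f(N) = (N**2 + 5*N) + N = N**2 + 6*N)
c(F, b) = -63*F
q(-31) + c(f(11), 61) = -1/194 - 693*(6 + 11) = -1/194 - 693*17 = -1/194 - 63*187 = -1/194 - 11781 = -2285515/194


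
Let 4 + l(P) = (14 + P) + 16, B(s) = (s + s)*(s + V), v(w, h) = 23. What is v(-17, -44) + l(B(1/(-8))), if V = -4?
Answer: 1601/32 ≈ 50.031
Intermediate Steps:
B(s) = 2*s*(-4 + s) (B(s) = (s + s)*(s - 4) = (2*s)*(-4 + s) = 2*s*(-4 + s))
l(P) = 26 + P (l(P) = -4 + ((14 + P) + 16) = -4 + (30 + P) = 26 + P)
v(-17, -44) + l(B(1/(-8))) = 23 + (26 + 2*(-4 + 1/(-8))/(-8)) = 23 + (26 + 2*(-⅛)*(-4 - ⅛)) = 23 + (26 + 2*(-⅛)*(-33/8)) = 23 + (26 + 33/32) = 23 + 865/32 = 1601/32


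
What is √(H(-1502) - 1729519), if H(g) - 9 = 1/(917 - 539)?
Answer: I*√27457700718/126 ≈ 1315.1*I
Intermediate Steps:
H(g) = 3403/378 (H(g) = 9 + 1/(917 - 539) = 9 + 1/378 = 3403/378)
√(H(-1502) - 1729519) = √(3403/378 - 1729519) = √(-653754779/378) = I*√27457700718/126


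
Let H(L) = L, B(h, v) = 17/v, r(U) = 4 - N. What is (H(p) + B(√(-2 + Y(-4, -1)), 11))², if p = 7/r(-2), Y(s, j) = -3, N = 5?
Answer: 3600/121 ≈ 29.752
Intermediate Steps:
r(U) = -1 (r(U) = 4 - 1*5 = 4 - 5 = -1)
p = -7 (p = 7/(-1) = 7*(-1) = -7)
(H(p) + B(√(-2 + Y(-4, -1)), 11))² = (-7 + 17/11)² = (-60/11)² = 3600/121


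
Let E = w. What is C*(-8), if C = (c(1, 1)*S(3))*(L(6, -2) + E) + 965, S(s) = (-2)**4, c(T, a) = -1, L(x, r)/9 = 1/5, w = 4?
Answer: -34888/5 ≈ -6977.6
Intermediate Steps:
L(x, r) = 9/5
E = 4
S(s) = 16
C = 4361/5 (C = (-1*16)*(9/5 + 4) + 965 = -16*29/5 + 965 = -464/5 + 965 = 4361/5 ≈ 872.20)
C*(-8) = (4361/5)*(-8) = -34888/5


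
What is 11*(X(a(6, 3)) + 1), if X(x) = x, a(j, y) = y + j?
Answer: 110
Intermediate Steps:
a(j, y) = j + y
11*(X(a(6, 3)) + 1) = 11*((6 + 3) + 1) = 11*(9 + 1) = 11*10 = 110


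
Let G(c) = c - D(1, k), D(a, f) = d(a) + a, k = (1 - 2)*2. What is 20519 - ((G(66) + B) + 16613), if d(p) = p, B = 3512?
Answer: 330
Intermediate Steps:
k = -2 (k = -1*2 = -2)
D(a, f) = 2*a (D(a, f) = a + a = 2*a)
G(c) = -2 + c (G(c) = c - 2 = -2 + c)
20519 - ((G(66) + B) + 16613) = 20519 - (((-2 + 66) + 3512) + 16613) = 20519 - ((64 + 3512) + 16613) = 20519 - (3576 + 16613) = 20519 - 1*20189 = 20519 - 20189 = 330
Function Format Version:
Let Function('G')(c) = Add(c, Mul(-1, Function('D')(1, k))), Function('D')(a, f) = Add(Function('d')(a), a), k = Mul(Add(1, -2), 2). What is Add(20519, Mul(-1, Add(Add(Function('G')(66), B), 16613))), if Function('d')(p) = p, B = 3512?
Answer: 330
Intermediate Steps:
k = -2 (k = Mul(-1, 2) = -2)
Function('D')(a, f) = Mul(2, a) (Function('D')(a, f) = Add(a, a) = Mul(2, a))
Function('G')(c) = Add(-2, c) (Function('G')(c) = Add(c, Mul(-1, Mul(2, 1))) = Add(c, Mul(-1, 2)) = Add(c, -2) = Add(-2, c))
Add(20519, Mul(-1, Add(Add(Function('G')(66), B), 16613))) = Add(20519, Mul(-1, Add(Add(Add(-2, 66), 3512), 16613))) = Add(20519, Mul(-1, Add(Add(64, 3512), 16613))) = Add(20519, Mul(-1, Add(3576, 16613))) = Add(20519, Mul(-1, 20189)) = Add(20519, -20189) = 330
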